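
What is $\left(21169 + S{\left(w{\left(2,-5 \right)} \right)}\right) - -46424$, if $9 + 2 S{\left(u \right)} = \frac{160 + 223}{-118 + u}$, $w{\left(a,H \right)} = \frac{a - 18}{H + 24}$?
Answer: $\frac{305222389}{4516} \approx 67587.0$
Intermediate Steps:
$w{\left(a,H \right)} = \frac{-18 + a}{24 + H}$
$S{\left(u \right)} = - \frac{9}{2} + \frac{383}{2 \left(-118 + u\right)}$ ($S{\left(u \right)} = - \frac{9}{2} + \frac{\left(160 + 223\right) \frac{1}{-118 + u}}{2} = - \frac{9}{2} + \frac{383 \frac{1}{-118 + u}}{2} = - \frac{9}{2} + \frac{383}{2 \left(-118 + u\right)}$)
$\left(21169 + S{\left(w{\left(2,-5 \right)} \right)}\right) - -46424 = \left(21169 + \frac{1445 - 9 \frac{-18 + 2}{24 - 5}}{2 \left(-118 + \frac{-18 + 2}{24 - 5}\right)}\right) - -46424 = \left(21169 + \frac{1445 - 9 \cdot \frac{1}{19} \left(-16\right)}{2 \left(-118 + \frac{1}{19} \left(-16\right)\right)}\right) + \left(-113204 + 159628\right) = \left(21169 + \frac{1445 - 9 \cdot \frac{1}{19} \left(-16\right)}{2 \left(-118 + \frac{1}{19} \left(-16\right)\right)}\right) + 46424 = \left(21169 + \frac{1445 - - \frac{144}{19}}{2 \left(-118 - \frac{16}{19}\right)}\right) + 46424 = \left(21169 + \frac{1445 + \frac{144}{19}}{2 \left(- \frac{2258}{19}\right)}\right) + 46424 = \left(21169 + \frac{1}{2} \left(- \frac{19}{2258}\right) \frac{27599}{19}\right) + 46424 = \left(21169 - \frac{27599}{4516}\right) + 46424 = \frac{95571605}{4516} + 46424 = \frac{305222389}{4516}$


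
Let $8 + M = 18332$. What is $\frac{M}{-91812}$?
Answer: $- \frac{1527}{7651} \approx -0.19958$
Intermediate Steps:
$M = 18324$ ($M = -8 + 18332 = 18324$)
$\frac{M}{-91812} = \frac{18324}{-91812} = 18324 \left(- \frac{1}{91812}\right) = - \frac{1527}{7651}$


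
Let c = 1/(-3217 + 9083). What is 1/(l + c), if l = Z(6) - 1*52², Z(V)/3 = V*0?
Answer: -5866/15861663 ≈ -0.00036982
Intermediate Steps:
Z(V) = 0 (Z(V) = 3*(V*0) = 3*0 = 0)
l = -2704 (l = 0 - 1*52² = 0 - 1*2704 = 0 - 2704 = -2704)
c = 1/5866 ≈ 0.00017047
1/(l + c) = 1/(-2704 + 1/5866) = 1/(-15861663/5866) = -5866/15861663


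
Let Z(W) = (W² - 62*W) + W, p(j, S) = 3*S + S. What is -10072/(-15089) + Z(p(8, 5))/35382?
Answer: 171997262/266939499 ≈ 0.64433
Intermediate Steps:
p(j, S) = 4*S
Z(W) = W² - 61*W
-10072/(-15089) + Z(p(8, 5))/35382 = -10072/(-15089) + ((4*5)*(-61 + 4*5))/35382 = -10072*(-1/15089) + (20*(-61 + 20))*(1/35382) = 10072/15089 + (20*(-41))*(1/35382) = 10072/15089 - 820*1/35382 = 10072/15089 - 410/17691 = 171997262/266939499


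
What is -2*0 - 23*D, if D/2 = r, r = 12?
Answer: -552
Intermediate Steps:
D = 24 (D = 2*12 = 24)
-2*0 - 23*D = -2*0 - 23*24 = 0 - 552 = -552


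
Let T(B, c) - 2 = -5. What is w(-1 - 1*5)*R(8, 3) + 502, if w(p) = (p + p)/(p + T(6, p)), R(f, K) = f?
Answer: 1538/3 ≈ 512.67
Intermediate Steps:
T(B, c) = -3 (T(B, c) = 2 - 5 = -3)
w(p) = 2*p/(-3 + p) (w(p) = (p + p)/(p - 3) = (2*p)/(-3 + p) = 2*p/(-3 + p))
w(-1 - 1*5)*R(8, 3) + 502 = (2*(-1 - 1*5)/(-3 + (-1 - 1*5)))*8 + 502 = (2*(-1 - 5)/(-3 + (-1 - 5)))*8 + 502 = (2*(-6)/(-3 - 6))*8 + 502 = (2*(-6)/(-9))*8 + 502 = (2*(-6)*(-1/9))*8 + 502 = (4/3)*8 + 502 = 32/3 + 502 = 1538/3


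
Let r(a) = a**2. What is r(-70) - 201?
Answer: 4699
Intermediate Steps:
r(-70) - 201 = (-70)**2 - 201 = 4900 - 201 = 4699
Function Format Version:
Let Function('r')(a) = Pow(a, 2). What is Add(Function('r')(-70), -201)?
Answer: 4699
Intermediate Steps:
Add(Function('r')(-70), -201) = Add(Pow(-70, 2), -201) = Add(4900, -201) = 4699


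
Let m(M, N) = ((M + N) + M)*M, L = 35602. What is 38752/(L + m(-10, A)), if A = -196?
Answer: 19376/18881 ≈ 1.0262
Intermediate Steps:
m(M, N) = M*(N + 2*M) (m(M, N) = (N + 2*M)*M = M*(N + 2*M))
38752/(L + m(-10, A)) = 38752/(35602 - 10*(-196 + 2*(-10))) = 38752/(35602 - 10*(-196 - 20)) = 38752/(35602 - 10*(-216)) = 38752/(35602 + 2160) = 38752/37762 = 38752*(1/37762) = 19376/18881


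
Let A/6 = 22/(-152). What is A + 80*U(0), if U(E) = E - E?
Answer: -33/38 ≈ -0.86842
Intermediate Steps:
A = -33/38 (A = 6*(22/(-152)) = 6*(22*(-1/152)) = 6*(-11/76) = -33/38 ≈ -0.86842)
U(E) = 0
A + 80*U(0) = -33/38 + 80*0 = -33/38 + 0 = -33/38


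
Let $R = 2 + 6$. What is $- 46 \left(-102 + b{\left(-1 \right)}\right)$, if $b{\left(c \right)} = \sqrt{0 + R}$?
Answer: $4692 - 92 \sqrt{2} \approx 4561.9$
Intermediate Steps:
$R = 8$
$b{\left(c \right)} = 2 \sqrt{2}$ ($b{\left(c \right)} = \sqrt{0 + 8} = \sqrt{8} = 2 \sqrt{2}$)
$- 46 \left(-102 + b{\left(-1 \right)}\right) = - 46 \left(-102 + 2 \sqrt{2}\right) = 4692 - 92 \sqrt{2}$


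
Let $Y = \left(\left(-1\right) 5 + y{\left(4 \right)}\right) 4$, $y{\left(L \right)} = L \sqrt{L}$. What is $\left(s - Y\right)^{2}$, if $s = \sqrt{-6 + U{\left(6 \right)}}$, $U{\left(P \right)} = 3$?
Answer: $\left(-12 + i \sqrt{3}\right)^{2} \approx 141.0 - 41.569 i$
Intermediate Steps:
$y{\left(L \right)} = L^{\frac{3}{2}}$
$s = i \sqrt{3}$ ($s = \sqrt{-6 + 3} = \sqrt{-3} = i \sqrt{3} \approx 1.732 i$)
$Y = 12$ ($Y = \left(\left(-1\right) 5 + 4^{\frac{3}{2}}\right) 4 = \left(-5 + 8\right) 4 = 3 \cdot 4 = 12$)
$\left(s - Y\right)^{2} = \left(i \sqrt{3} - 12\right)^{2} = \left(-12 + i \sqrt{3}\right)^{2}$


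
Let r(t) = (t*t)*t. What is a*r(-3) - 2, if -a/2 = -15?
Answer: -812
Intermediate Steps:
a = 30 (a = -2*(-15) = 30)
r(t) = t³ (r(t) = t²*t = t³)
a*r(-3) - 2 = 30*(-3)³ - 2 = 30*(-27) - 2 = -810 - 2 = -812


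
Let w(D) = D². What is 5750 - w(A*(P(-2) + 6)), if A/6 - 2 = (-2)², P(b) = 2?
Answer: -77194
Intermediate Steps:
A = 36 (A = 12 + 6*(-2)² = 12 + 6*4 = 12 + 24 = 36)
5750 - w(A*(P(-2) + 6)) = 5750 - (36*(2 + 6))² = 5750 - (36*8)² = 5750 - 1*288² = 5750 - 1*82944 = 5750 - 82944 = -77194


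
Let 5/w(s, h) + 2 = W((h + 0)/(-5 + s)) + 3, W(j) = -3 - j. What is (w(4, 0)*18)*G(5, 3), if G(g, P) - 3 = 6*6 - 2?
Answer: -1665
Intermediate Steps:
G(g, P) = 37 (G(g, P) = 3 + (6*6 - 2) = 3 + (36 - 2) = 3 + 34 = 37)
w(s, h) = 5/(-2 - h/(-5 + s)) (w(s, h) = 5/(-2 + ((-3 - (h + 0)/(-5 + s)) + 3)) = 5/(-2 + ((-3 - h/(-5 + s)) + 3)) = 5/(-2 - h/(-5 + s)))
(w(4, 0)*18)*G(5, 3) = ((5*(5 - 1*4)/(-10 + 0 + 2*4))*18)*37 = ((5*(5 - 4)/(-10 + 0 + 8))*18)*37 = ((5*1/(-2))*18)*37 = ((5*(-½)*1)*18)*37 = -5/2*18*37 = -45*37 = -1665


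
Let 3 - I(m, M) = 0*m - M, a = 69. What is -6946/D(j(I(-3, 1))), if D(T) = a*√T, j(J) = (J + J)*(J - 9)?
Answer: 151*I*√10/30 ≈ 15.917*I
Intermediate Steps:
I(m, M) = 3 + M (I(m, M) = 3 - (0*m - M) = 3 - (0 - M) = 3 - (-1)*M = 3 + M)
j(J) = 2*J*(-9 + J) (j(J) = (2*J)*(-9 + J) = 2*J*(-9 + J))
D(T) = 69*√T
-6946/D(j(I(-3, 1))) = -6946*√2/(138*√(-9 + (3 + 1))*√(3 + 1)) = -6946*√2/(276*√(-9 + 4)) = -6946*(-I*√10/1380) = -(-151)*I*√10/30 = 151*I*√10/30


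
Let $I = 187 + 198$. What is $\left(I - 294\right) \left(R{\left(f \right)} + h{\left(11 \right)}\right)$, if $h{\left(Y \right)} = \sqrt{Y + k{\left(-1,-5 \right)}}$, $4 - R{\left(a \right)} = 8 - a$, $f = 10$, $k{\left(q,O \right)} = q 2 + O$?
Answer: $728$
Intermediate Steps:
$k{\left(q,O \right)} = O + 2 q$ ($k{\left(q,O \right)} = 2 q + O = O + 2 q$)
$R{\left(a \right)} = -4 + a$ ($R{\left(a \right)} = 4 - \left(8 - a\right) = 4 + \left(-8 + a\right) = -4 + a$)
$h{\left(Y \right)} = \sqrt{-7 + Y}$ ($h{\left(Y \right)} = \sqrt{Y + \left(-5 + 2 \left(-1\right)\right)} = \sqrt{Y - 7} = \sqrt{-7 + Y}$)
$I = 385$
$\left(I - 294\right) \left(R{\left(f \right)} + h{\left(11 \right)}\right) = \left(385 - 294\right) \left(\left(-4 + 10\right) + \sqrt{-7 + 11}\right) = 91 \left(6 + \sqrt{4}\right) = 91 \left(6 + 2\right) = 91 \cdot 8 = 728$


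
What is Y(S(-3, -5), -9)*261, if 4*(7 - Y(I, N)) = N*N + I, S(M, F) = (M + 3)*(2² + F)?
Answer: -13833/4 ≈ -3458.3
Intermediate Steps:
S(M, F) = (3 + M)*(4 + F)
Y(I, N) = 7 - I/4 - N²/4 (Y(I, N) = 7 - (N*N + I)/4 = 7 - (N² + I)/4 = 7 - (I + N²)/4 = 7 + (-I/4 - N²/4) = 7 - I/4 - N²/4)
Y(S(-3, -5), -9)*261 = (7 - (12 + 3*(-5) + 4*(-3) - 5*(-3))/4 - ¼*(-9)²)*261 = (7 - (12 - 15 - 12 + 15)/4 - ¼*81)*261 = (7 - ¼*0 - 81/4)*261 = (7 + 0 - 81/4)*261 = -53/4*261 = -13833/4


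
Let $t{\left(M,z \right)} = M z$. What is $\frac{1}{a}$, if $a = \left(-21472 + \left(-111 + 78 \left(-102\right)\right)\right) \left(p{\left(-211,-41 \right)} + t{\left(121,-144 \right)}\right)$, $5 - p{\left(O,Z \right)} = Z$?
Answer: $\frac{1}{513328742} \approx 1.9481 \cdot 10^{-9}$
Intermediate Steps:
$p{\left(O,Z \right)} = 5 - Z$
$a = 513328742$ ($a = \left(-21472 + \left(-111 + 78 \left(-102\right)\right)\right) \left(\left(5 - -41\right) + 121 \left(-144\right)\right) = \left(-21472 - 8067\right) \left(\left(5 + 41\right) - 17424\right) = \left(-21472 - 8067\right) \left(46 - 17424\right) = \left(-29539\right) \left(-17378\right) = 513328742$)
$\frac{1}{a} = \frac{1}{513328742}$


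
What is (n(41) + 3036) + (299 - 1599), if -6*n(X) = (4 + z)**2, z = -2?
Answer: 5206/3 ≈ 1735.3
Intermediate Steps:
n(X) = -2/3 (n(X) = -(4 - 2)**2/6 = -1/6*2**2 = -1/6*4 = -2/3)
(n(41) + 3036) + (299 - 1599) = (-2/3 + 3036) + (299 - 1599) = 9106/3 - 1300 = 5206/3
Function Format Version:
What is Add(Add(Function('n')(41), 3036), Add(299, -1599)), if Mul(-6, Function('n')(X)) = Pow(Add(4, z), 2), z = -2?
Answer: Rational(5206, 3) ≈ 1735.3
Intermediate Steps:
Function('n')(X) = Rational(-2, 3) (Function('n')(X) = Mul(Rational(-1, 6), Pow(Add(4, -2), 2)) = Mul(Rational(-1, 6), Pow(2, 2)) = Mul(Rational(-1, 6), 4) = Rational(-2, 3))
Add(Add(Function('n')(41), 3036), Add(299, -1599)) = Add(Add(Rational(-2, 3), 3036), Add(299, -1599)) = Add(Rational(9106, 3), -1300) = Rational(5206, 3)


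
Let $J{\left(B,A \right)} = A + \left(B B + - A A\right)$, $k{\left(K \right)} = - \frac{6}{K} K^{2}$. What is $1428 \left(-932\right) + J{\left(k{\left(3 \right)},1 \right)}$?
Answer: $-1330572$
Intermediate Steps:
$k{\left(K \right)} = - 6 K$
$J{\left(B,A \right)} = A + B^{2} - A^{2}$ ($J{\left(B,A \right)} = A - \left(A^{2} - B^{2}\right) = A + B^{2} - A^{2}$)
$1428 \left(-932\right) + J{\left(k{\left(3 \right)},1 \right)} = 1428 \left(-932\right) + \left(1 + \left(\left(-6\right) 3\right)^{2} - 1^{2}\right) = -1330896 + \left(1 + \left(-18\right)^{2} - 1\right) = -1330896 + \left(1 + 324 - 1\right) = -1330896 + 324 = -1330572$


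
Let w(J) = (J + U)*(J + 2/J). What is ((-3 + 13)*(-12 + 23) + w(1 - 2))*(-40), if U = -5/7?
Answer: -32240/7 ≈ -4605.7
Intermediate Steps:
U = -5/7 (U = -5*1/7 = -5/7 ≈ -0.71429)
w(J) = (-5/7 + J)*(J + 2/J) (w(J) = (J - 5/7)*(J + 2/J) = (-5/7 + J)*(J + 2/J))
((-3 + 13)*(-12 + 23) + w(1 - 2))*(-40) = ((-3 + 13)*(-12 + 23) + (2 + (1 - 2)**2 - 10/(7*(1 - 2)) - 5*(1 - 2)/7))*(-40) = (10*11 + (2 + (-1)**2 - 10/7/(-1) - 5/7*(-1)))*(-40) = (110 + (2 + 1 - 10/7*(-1) + 5/7))*(-40) = (110 + (2 + 1 + 10/7 + 5/7))*(-40) = (110 + 36/7)*(-40) = (806/7)*(-40) = -32240/7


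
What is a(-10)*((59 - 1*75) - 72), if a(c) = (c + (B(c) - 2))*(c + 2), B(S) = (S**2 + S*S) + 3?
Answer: 134464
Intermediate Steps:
B(S) = 3 + 2*S**2 (B(S) = (S**2 + S**2) + 3 = 2*S**2 + 3 = 3 + 2*S**2)
a(c) = (2 + c)*(1 + c + 2*c**2) (a(c) = (c + ((3 + 2*c**2) - 2))*(c + 2) = (c + (1 + 2*c**2))*(2 + c) = (1 + c + 2*c**2)*(2 + c) = (2 + c)*(1 + c + 2*c**2))
a(-10)*((59 - 1*75) - 72) = (2 + 5*(-10)**2 - 10*(3 + 2*(-10)**2))*((59 - 1*75) - 72) = (2 + 5*100 - 10*(3 + 2*100))*((59 - 75) - 72) = (2 + 500 - 10*(3 + 200))*(-16 - 72) = (2 + 500 - 10*203)*(-88) = (2 + 500 - 2030)*(-88) = -1528*(-88) = 134464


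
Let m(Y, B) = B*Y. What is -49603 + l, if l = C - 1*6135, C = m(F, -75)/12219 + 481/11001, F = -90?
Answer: -2497429923511/44807073 ≈ -55737.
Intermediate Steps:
C = 26711363/44807073 (C = -75*(-90)/12219 + 481/11001 = 6750*(1/12219) + 481*(1/11001) = 2250/4073 + 481/11001 = 26711363/44807073 ≈ 0.59614)
l = -274864681492/44807073 (l = 26711363/44807073 - 1*6135 = 26711363/44807073 - 6135 = -274864681492/44807073 ≈ -6134.4)
-49603 + l = -49603 - 274864681492/44807073 = -2497429923511/44807073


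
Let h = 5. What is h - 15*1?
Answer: -10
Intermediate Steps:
h - 15*1 = 5 - 15*1 = 5 - 15 = -10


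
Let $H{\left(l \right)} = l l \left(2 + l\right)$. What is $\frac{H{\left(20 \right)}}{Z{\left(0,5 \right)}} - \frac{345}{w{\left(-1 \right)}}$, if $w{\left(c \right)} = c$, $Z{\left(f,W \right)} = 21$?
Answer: $\frac{16045}{21} \approx 764.05$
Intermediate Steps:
$H{\left(l \right)} = l^{2} \left(2 + l\right)$
$\frac{H{\left(20 \right)}}{Z{\left(0,5 \right)}} - \frac{345}{w{\left(-1 \right)}} = \frac{20^{2} \left(2 + 20\right)}{21} - \frac{345}{-1} = 400 \cdot 22 \cdot \frac{1}{21} - -345 = 8800 \cdot \frac{1}{21} + 345 = \frac{8800}{21} + 345 = \frac{16045}{21}$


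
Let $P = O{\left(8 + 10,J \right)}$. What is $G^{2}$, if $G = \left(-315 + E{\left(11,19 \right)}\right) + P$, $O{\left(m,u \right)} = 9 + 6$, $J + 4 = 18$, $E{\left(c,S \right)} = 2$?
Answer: $88804$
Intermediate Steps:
$J = 14$ ($J = -4 + 18 = 14$)
$O{\left(m,u \right)} = 15$
$P = 15$
$G = -298$ ($G = \left(-315 + 2\right) + 15 = -313 + 15 = -298$)
$G^{2} = \left(-298\right)^{2} = 88804$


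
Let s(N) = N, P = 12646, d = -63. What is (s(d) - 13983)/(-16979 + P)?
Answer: 14046/4333 ≈ 3.2416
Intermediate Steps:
(s(d) - 13983)/(-16979 + P) = (-63 - 13983)/(-16979 + 12646) = -14046/(-4333) = -14046*(-1/4333) = 14046/4333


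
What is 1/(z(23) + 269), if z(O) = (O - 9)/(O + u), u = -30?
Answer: 1/267 ≈ 0.0037453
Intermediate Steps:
z(O) = (-9 + O)/(-30 + O) (z(O) = (O - 9)/(O - 30) = (-9 + O)/(-30 + O))
1/(z(23) + 269) = 1/((-9 + 23)/(-30 + 23) + 269) = 1/(14/(-7) + 269) = 1/(-1/7*14 + 269) = 1/(-2 + 269) = 1/267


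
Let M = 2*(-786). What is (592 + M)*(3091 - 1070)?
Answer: -1980580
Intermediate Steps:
M = -1572
(592 + M)*(3091 - 1070) = (592 - 1572)*(3091 - 1070) = -980*2021 = -1980580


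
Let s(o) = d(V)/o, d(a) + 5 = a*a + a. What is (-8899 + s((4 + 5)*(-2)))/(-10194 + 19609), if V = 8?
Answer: -160249/169470 ≈ -0.94559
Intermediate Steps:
d(a) = -5 + a + a² (d(a) = -5 + (a*a + a) = -5 + (a² + a) = -5 + (a + a²) = -5 + a + a²)
s(o) = 67/o (s(o) = (-5 + 8 + 8²)/o = (-5 + 8 + 64)/o = 67/o)
(-8899 + s((4 + 5)*(-2)))/(-10194 + 19609) = (-8899 + 67/(((4 + 5)*(-2))))/(-10194 + 19609) = (-8899 + 67/((9*(-2))))/9415 = (-8899 + 67/(-18))*(1/9415) = (-8899 + 67*(-1/18))*(1/9415) = (-8899 - 67/18)*(1/9415) = -160249/18*1/9415 = -160249/169470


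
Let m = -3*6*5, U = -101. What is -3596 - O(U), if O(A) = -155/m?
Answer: -64759/18 ≈ -3597.7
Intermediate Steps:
m = -90 (m = -18*5 = -90)
O(A) = 31/18 (O(A) = -155/(-90) = -155*(-1/90) = 31/18)
-3596 - O(U) = -3596 - 1*31/18 = -3596 - 31/18 = -64759/18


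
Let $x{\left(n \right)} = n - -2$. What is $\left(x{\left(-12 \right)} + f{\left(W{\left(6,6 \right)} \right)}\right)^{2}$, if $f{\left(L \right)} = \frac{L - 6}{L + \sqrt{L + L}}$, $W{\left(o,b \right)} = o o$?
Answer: $\frac{48075}{578} + \frac{775 \sqrt{2}}{289} \approx 86.967$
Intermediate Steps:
$W{\left(o,b \right)} = o^{2}$
$f{\left(L \right)} = \frac{-6 + L}{L + \sqrt{2} \sqrt{L}}$ ($f{\left(L \right)} = \frac{-6 + L}{L + \sqrt{2 L}} = \frac{-6 + L}{L + \sqrt{2} \sqrt{L}}$)
$x{\left(n \right)} = 2 + n$ ($x{\left(n \right)} = n + 2 = 2 + n$)
$\left(x{\left(-12 \right)} + f{\left(W{\left(6,6 \right)} \right)}\right)^{2} = \left(\left(2 - 12\right) + \frac{-6 + 6^{2}}{6^{2} + \sqrt{2} \sqrt{6^{2}}}\right)^{2} = \left(-10 + \frac{-6 + 36}{36 + \sqrt{2} \sqrt{36}}\right)^{2} = \left(-10 + \frac{1}{36 + \sqrt{2} \cdot 6} \cdot 30\right)^{2} = \left(-10 + \frac{1}{36 + 6 \sqrt{2}} \cdot 30\right)^{2} = \left(-10 + \frac{30}{36 + 6 \sqrt{2}}\right)^{2}$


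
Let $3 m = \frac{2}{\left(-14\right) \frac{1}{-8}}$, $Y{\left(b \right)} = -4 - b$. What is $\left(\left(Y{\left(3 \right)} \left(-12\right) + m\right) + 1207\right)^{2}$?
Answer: $\frac{735440161}{441} \approx 1.6677 \cdot 10^{6}$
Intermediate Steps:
$m = \frac{8}{21}$ ($m = \frac{2 \frac{1}{\left(-14\right) \frac{1}{-8}}}{3} = \frac{2 \frac{1}{\left(-14\right) \left(- \frac{1}{8}\right)}}{3} = \frac{2 \frac{1}{\frac{7}{4}}}{3} = \frac{2 \cdot \frac{4}{7}}{3} = \frac{1}{3} \cdot \frac{8}{7} = \frac{8}{21} \approx 0.38095$)
$\left(\left(Y{\left(3 \right)} \left(-12\right) + m\right) + 1207\right)^{2} = \left(\left(\left(-4 - 3\right) \left(-12\right) + \frac{8}{21}\right) + 1207\right)^{2} = \left(\left(\left(-7\right) \left(-12\right) + \frac{8}{21}\right) + 1207\right)^{2} = \left(\left(84 + \frac{8}{21}\right) + 1207\right)^{2} = \left(\frac{1772}{21} + 1207\right)^{2} = \left(\frac{27119}{21}\right)^{2} = \frac{735440161}{441}$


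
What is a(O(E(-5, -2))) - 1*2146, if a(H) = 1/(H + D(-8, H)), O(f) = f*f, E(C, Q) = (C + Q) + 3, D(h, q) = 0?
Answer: -34335/16 ≈ -2145.9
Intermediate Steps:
E(C, Q) = 3 + C + Q
O(f) = f**2
a(H) = 1/H (a(H) = 1/(H + 0) = 1/H)
a(O(E(-5, -2))) - 1*2146 = 1/((3 - 5 - 2)**2) - 1*2146 = 1/((-4)**2) - 2146 = 1/16 - 2146 = -34335/16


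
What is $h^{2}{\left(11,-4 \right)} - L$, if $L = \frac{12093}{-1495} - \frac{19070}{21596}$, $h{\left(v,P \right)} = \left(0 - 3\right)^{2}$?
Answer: $\frac{1452418849}{16143010} \approx 89.972$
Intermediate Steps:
$h{\left(v,P \right)} = 9$ ($h{\left(v,P \right)} = \left(-3\right)^{2} = 9$)
$L = - \frac{144835039}{16143010}$ ($L = 12093 \left(- \frac{1}{1495}\right) - \frac{9535}{10798} = - \frac{12093}{1495} - \frac{9535}{10798} = - \frac{144835039}{16143010} \approx -8.972$)
$h^{2}{\left(11,-4 \right)} - L = 9^{2} - - \frac{144835039}{16143010} = 81 + \frac{144835039}{16143010} = \frac{1452418849}{16143010}$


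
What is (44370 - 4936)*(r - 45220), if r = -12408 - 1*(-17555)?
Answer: -1580238682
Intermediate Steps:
r = 5147 (r = -12408 + 17555 = 5147)
(44370 - 4936)*(r - 45220) = (44370 - 4936)*(5147 - 45220) = 39434*(-40073) = -1580238682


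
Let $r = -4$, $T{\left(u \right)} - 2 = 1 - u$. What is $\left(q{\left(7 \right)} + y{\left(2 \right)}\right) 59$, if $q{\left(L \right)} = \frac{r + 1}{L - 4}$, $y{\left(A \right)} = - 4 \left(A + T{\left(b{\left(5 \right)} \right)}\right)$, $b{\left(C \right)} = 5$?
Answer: $-59$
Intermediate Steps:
$T{\left(u \right)} = 3 - u$ ($T{\left(u \right)} = 2 - \left(-1 + u\right) = 3 - u$)
$y{\left(A \right)} = 8 - 4 A$ ($y{\left(A \right)} = - 4 \left(A + \left(3 - 5\right)\right) = - 4 \left(A - 2\right) = - 4 \left(-2 + A\right) = 8 - 4 A$)
$q{\left(L \right)} = - \frac{3}{-4 + L}$ ($q{\left(L \right)} = \frac{-4 + 1}{L - 4} = - \frac{3}{-4 + L}$)
$\left(q{\left(7 \right)} + y{\left(2 \right)}\right) 59 = \left(- \frac{3}{-4 + 7} + \left(8 - 8\right)\right) 59 = \left(- \frac{3}{3} + \left(8 - 8\right)\right) 59 = \left(\left(-3\right) \frac{1}{3} + 0\right) 59 = \left(-1 + 0\right) 59 = \left(-1\right) 59 = -59$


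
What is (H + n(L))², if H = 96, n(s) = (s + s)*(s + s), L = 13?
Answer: 595984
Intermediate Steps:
n(s) = 4*s² (n(s) = (2*s)*(2*s) = 4*s²)
(H + n(L))² = (96 + 4*13²)² = (96 + 4*169)² = (96 + 676)² = 772² = 595984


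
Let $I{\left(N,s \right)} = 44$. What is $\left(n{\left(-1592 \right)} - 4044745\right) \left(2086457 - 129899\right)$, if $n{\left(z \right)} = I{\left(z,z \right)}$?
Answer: $-7913692099158$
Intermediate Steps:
$n{\left(z \right)} = 44$
$\left(n{\left(-1592 \right)} - 4044745\right) \left(2086457 - 129899\right) = \left(44 - 4044745\right) \left(2086457 - 129899\right) = \left(-4044701\right) 1956558 = -7913692099158$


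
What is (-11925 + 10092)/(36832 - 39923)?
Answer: 1833/3091 ≈ 0.59301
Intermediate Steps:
(-11925 + 10092)/(36832 - 39923) = -1833/(-3091) = -1833*(-1/3091) = 1833/3091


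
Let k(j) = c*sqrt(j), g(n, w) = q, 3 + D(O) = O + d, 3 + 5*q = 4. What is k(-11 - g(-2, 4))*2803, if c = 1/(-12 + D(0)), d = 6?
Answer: -5606*I*sqrt(70)/45 ≈ -1042.3*I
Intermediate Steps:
q = 1/5 (q = -3/5 + (1/5)*4 = -3/5 + 4/5 = 1/5 ≈ 0.20000)
D(O) = 3 + O (D(O) = -3 + (O + 6) = -3 + (6 + O) = 3 + O)
g(n, w) = 1/5
c = -1/9 (c = 1/(-12 + (3 + 0)) = 1/(-12 + 3) = 1/(-9) = -1/9 ≈ -0.11111)
k(j) = -sqrt(j)/9
k(-11 - g(-2, 4))*2803 = -sqrt(-11 - 1*1/5)/9*2803 = -sqrt(-11 - 1/5)/9*2803 = -2*I*sqrt(70)/45*2803 = -5606*I*sqrt(70)/45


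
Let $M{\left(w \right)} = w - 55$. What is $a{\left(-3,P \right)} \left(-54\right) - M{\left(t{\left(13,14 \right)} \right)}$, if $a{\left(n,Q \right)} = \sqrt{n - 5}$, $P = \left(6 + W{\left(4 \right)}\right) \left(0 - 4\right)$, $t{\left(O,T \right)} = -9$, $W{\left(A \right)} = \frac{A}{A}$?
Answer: $64 - 108 i \sqrt{2} \approx 64.0 - 152.74 i$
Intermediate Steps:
$W{\left(A \right)} = 1$
$M{\left(w \right)} = -55 + w$
$P = -28$ ($P = \left(6 + 1\right) \left(0 - 4\right) = 7 \left(-4\right) = -28$)
$a{\left(n,Q \right)} = \sqrt{-5 + n}$
$a{\left(-3,P \right)} \left(-54\right) - M{\left(t{\left(13,14 \right)} \right)} = \sqrt{-5 - 3} \left(-54\right) - \left(-55 - 9\right) = \sqrt{-8} \left(-54\right) - -64 = 2 i \sqrt{2} \left(-54\right) + 64 = - 108 i \sqrt{2} + 64 = 64 - 108 i \sqrt{2}$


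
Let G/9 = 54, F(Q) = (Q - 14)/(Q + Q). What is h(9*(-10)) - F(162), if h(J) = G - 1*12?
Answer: 38357/81 ≈ 473.54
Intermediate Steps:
F(Q) = (-14 + Q)/(2*Q) (F(Q) = (-14 + Q)/((2*Q)) = (-14 + Q)*(1/(2*Q)) = (-14 + Q)/(2*Q))
G = 486 (G = 9*54 = 486)
h(J) = 474 (h(J) = 486 - 1*12 = 486 - 12 = 474)
h(9*(-10)) - F(162) = 474 - (-14 + 162)/(2*162) = 474 - 148/(2*162) = 474 - 1*37/81 = 474 - 37/81 = 38357/81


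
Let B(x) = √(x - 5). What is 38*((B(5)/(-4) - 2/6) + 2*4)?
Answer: 874/3 ≈ 291.33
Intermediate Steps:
B(x) = √(-5 + x)
38*((B(5)/(-4) - 2/6) + 2*4) = 38*((√(-5 + 5)/(-4) - 2/6) + 2*4) = 38*((√0*(-¼) - 2*⅙) + 8) = 38*((0*(-¼) - ⅓) + 8) = 38*((0 - ⅓) + 8) = 38*(-⅓ + 8) = 38*(23/3) = 874/3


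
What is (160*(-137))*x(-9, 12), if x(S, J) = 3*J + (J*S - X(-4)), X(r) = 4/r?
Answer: 1556320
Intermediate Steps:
x(S, J) = 1 + 3*J + J*S (x(S, J) = 3*J + (J*S - 4/(-4)) = 3*J + (J*S - 4*(-1)/4) = 3*J + (J*S - 1*(-1)) = 3*J + (J*S + 1) = 3*J + (1 + J*S) = 1 + 3*J + J*S)
(160*(-137))*x(-9, 12) = (160*(-137))*(1 + 3*12 + 12*(-9)) = -21920*(1 + 36 - 108) = -21920*(-71) = 1556320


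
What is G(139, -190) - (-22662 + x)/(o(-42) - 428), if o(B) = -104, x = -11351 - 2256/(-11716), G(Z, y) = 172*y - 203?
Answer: -51338834837/1558228 ≈ -32947.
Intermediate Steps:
G(Z, y) = -203 + 172*y
x = -33246515/2929 (x = -11351 - 2256*(-1)/11716 = -11351 - 1*(-564/2929) = -11351 + 564/2929 = -33246515/2929 ≈ -11351.)
G(139, -190) - (-22662 + x)/(o(-42) - 428) = (-203 + 172*(-190)) - (-22662 - 33246515/2929)/(-104 - 428) = (-203 - 32680) - (-99623513)/(2929*(-532)) = -32883 - (-99623513)*(-1)/(2929*532) = -32883 - 1*99623513/1558228 = -32883 - 99623513/1558228 = -51338834837/1558228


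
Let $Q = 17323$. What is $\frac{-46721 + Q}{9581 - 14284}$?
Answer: $\frac{29398}{4703} \approx 6.2509$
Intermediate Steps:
$\frac{-46721 + Q}{9581 - 14284} = \frac{-46721 + 17323}{9581 - 14284} = - \frac{29398}{-4703} = \left(-29398\right) \left(- \frac{1}{4703}\right) = \frac{29398}{4703}$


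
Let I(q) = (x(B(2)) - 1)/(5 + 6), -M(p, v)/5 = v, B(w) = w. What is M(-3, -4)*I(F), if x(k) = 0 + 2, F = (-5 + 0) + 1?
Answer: 20/11 ≈ 1.8182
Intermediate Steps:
F = -4 (F = -5 + 1 = -4)
x(k) = 2
M(p, v) = -5*v
I(q) = 1/11 (I(q) = (2 - 1)/(5 + 6) = 1/11)
M(-3, -4)*I(F) = -5*(-4)*(1/11) = 20*(1/11) = 20/11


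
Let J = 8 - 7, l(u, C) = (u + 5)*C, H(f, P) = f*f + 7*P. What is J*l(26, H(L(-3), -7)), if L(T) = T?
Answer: -1240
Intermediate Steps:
H(f, P) = f**2 + 7*P
l(u, C) = C*(5 + u) (l(u, C) = (5 + u)*C = C*(5 + u))
J = 1
J*l(26, H(L(-3), -7)) = 1*(((-3)**2 + 7*(-7))*(5 + 26)) = 1*((9 - 49)*31) = 1*(-40*31) = 1*(-1240) = -1240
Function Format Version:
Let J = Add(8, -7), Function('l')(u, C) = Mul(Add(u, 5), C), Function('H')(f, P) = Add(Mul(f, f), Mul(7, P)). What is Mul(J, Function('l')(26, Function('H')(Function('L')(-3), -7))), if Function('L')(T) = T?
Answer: -1240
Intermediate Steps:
Function('H')(f, P) = Add(Pow(f, 2), Mul(7, P))
Function('l')(u, C) = Mul(C, Add(5, u)) (Function('l')(u, C) = Mul(Add(5, u), C) = Mul(C, Add(5, u)))
J = 1
Mul(J, Function('l')(26, Function('H')(Function('L')(-3), -7))) = Mul(1, Mul(Add(Pow(-3, 2), Mul(7, -7)), Add(5, 26))) = Mul(1, Mul(Add(9, -49), 31)) = Mul(1, Mul(-40, 31)) = Mul(1, -1240) = -1240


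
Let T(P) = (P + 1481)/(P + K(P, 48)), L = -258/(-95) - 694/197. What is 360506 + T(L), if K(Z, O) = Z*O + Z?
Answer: 272226429389/755200 ≈ 3.6047e+5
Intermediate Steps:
K(Z, O) = Z + O*Z (K(Z, O) = O*Z + Z = Z + O*Z)
L = -15104/18715 (L = -258*(-1/95) - 694*1/197 = 258/95 - 694/197 = -15104/18715 ≈ -0.80705)
T(P) = (1481 + P)/(50*P) (T(P) = (P + 1481)/(P + P*(1 + 48)) = (1481 + P)/(P + P*49) = (1481 + P)/(P + 49*P) = (1481 + P)/((50*P)) = (1481 + P)*(1/(50*P)) = (1481 + P)/(50*P))
360506 + T(L) = 360506 + (1481 - 15104/18715)/(50*(-15104/18715)) = 360506 + (1/50)*(-18715/15104)*(27701811/18715) = 360506 - 27701811/755200 = 272226429389/755200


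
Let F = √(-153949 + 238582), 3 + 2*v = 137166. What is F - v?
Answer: -137163/2 + √84633 ≈ -68291.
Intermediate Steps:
v = 137163/2 (v = -3/2 + (½)*137166 = -3/2 + 68583 = 137163/2 ≈ 68582.)
F = √84633 ≈ 290.92
F - v = √84633 - 1*137163/2 = √84633 - 137163/2 = -137163/2 + √84633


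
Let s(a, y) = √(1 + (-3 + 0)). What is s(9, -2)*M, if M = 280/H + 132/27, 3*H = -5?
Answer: -1468*I*√2/9 ≈ -230.67*I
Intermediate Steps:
H = -5/3 (H = (⅓)*(-5) = -5/3 ≈ -1.6667)
s(a, y) = I*√2 (s(a, y) = √(1 - 3) = √(-2) = I*√2)
M = -1468/9 (M = 280/(-5/3) + 132/27 = 280*(-⅗) + 132*(1/27) = -168 + 44/9 = -1468/9 ≈ -163.11)
s(9, -2)*M = (I*√2)*(-1468/9) = -1468*I*√2/9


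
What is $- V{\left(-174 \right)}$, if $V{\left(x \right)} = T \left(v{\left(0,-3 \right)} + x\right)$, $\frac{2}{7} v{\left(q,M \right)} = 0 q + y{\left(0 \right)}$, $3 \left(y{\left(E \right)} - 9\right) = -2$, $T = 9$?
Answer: $\frac{2607}{2} \approx 1303.5$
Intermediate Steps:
$y{\left(E \right)} = \frac{25}{3}$ ($y{\left(E \right)} = 9 + \frac{1}{3} \left(-2\right) = 9 - \frac{2}{3} = \frac{25}{3}$)
$v{\left(q,M \right)} = \frac{175}{6}$ ($v{\left(q,M \right)} = \frac{7 \left(0 q + \frac{25}{3}\right)}{2} = \frac{7 \left(0 + \frac{25}{3}\right)}{2} = \frac{7}{2} \cdot \frac{25}{3} = \frac{175}{6}$)
$V{\left(x \right)} = \frac{525}{2} + 9 x$ ($V{\left(x \right)} = 9 \left(\frac{175}{6} + x\right) = \frac{525}{2} + 9 x$)
$- V{\left(-174 \right)} = - (\frac{525}{2} + 9 \left(-174\right)) = - (\frac{525}{2} - 1566) = \left(-1\right) \left(- \frac{2607}{2}\right) = \frac{2607}{2}$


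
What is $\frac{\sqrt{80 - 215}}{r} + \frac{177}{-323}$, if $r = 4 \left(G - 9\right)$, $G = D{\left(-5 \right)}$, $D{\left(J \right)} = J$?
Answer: $- \frac{177}{323} - \frac{3 i \sqrt{15}}{56} \approx -0.54799 - 0.20748 i$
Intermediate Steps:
$G = -5$
$r = -56$ ($r = 4 \left(-5 - 9\right) = 4 \left(-14\right) = -56$)
$\frac{\sqrt{80 - 215}}{r} + \frac{177}{-323} = \frac{\sqrt{80 - 215}}{-56} + \frac{177}{-323} = \sqrt{-135} \left(- \frac{1}{56}\right) + 177 \left(- \frac{1}{323}\right) = 3 i \sqrt{15} \left(- \frac{1}{56}\right) - \frac{177}{323} = - \frac{3 i \sqrt{15}}{56} - \frac{177}{323} = - \frac{177}{323} - \frac{3 i \sqrt{15}}{56}$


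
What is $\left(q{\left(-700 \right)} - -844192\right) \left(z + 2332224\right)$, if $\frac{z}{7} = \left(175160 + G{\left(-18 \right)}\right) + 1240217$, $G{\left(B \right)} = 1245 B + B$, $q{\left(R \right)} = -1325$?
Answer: $10184249859689$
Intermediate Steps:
$G{\left(B \right)} = 1246 B$
$z = 9750643$ ($z = 7 \left(\left(175160 + 1246 \left(-18\right)\right) + 1240217\right) = 7 \left(\left(175160 - 22428\right) + 1240217\right) = 7 \left(152732 + 1240217\right) = 7 \cdot 1392949 = 9750643$)
$\left(q{\left(-700 \right)} - -844192\right) \left(z + 2332224\right) = \left(-1325 - -844192\right) \left(9750643 + 2332224\right) = \left(-1325 + 844192\right) 12082867 = 842867 \cdot 12082867 = 10184249859689$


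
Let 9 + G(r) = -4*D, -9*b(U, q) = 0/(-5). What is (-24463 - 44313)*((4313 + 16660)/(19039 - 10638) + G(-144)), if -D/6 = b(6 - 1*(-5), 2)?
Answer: 3757645536/8401 ≈ 4.4729e+5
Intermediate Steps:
b(U, q) = 0 (b(U, q) = -0/(-5) = -0*(-1)/5 = -⅑*0 = 0)
D = 0 (D = -6*0 = 0)
G(r) = -9 (G(r) = -9 - 4*0 = -9 + 0 = -9)
(-24463 - 44313)*((4313 + 16660)/(19039 - 10638) + G(-144)) = (-24463 - 44313)*((4313 + 16660)/(19039 - 10638) - 9) = -68776*(20973/8401 - 9) = -68776*(-54636/8401) = 3757645536/8401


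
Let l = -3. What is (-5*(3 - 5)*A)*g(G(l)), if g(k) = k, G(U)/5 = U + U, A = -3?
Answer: 900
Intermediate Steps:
G(U) = 10*U (G(U) = 5*(U + U) = 5*(2*U) = 10*U)
(-5*(3 - 5)*A)*g(G(l)) = (-5*(3 - 5)*(-3))*(10*(-3)) = -(-10)*(-3)*(-30) = -5*6*(-30) = -30*(-30) = 900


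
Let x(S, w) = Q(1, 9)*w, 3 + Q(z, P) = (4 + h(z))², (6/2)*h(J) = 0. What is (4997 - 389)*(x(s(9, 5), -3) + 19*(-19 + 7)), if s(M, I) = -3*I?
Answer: -1230336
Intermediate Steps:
h(J) = 0 (h(J) = (⅓)*0 = 0)
Q(z, P) = 13 (Q(z, P) = -3 + (4 + 0)² = -3 + 4² = -3 + 16 = 13)
x(S, w) = 13*w
(4997 - 389)*(x(s(9, 5), -3) + 19*(-19 + 7)) = (4997 - 389)*(13*(-3) + 19*(-19 + 7)) = 4608*(-39 + 19*(-12)) = 4608*(-39 - 228) = 4608*(-267) = -1230336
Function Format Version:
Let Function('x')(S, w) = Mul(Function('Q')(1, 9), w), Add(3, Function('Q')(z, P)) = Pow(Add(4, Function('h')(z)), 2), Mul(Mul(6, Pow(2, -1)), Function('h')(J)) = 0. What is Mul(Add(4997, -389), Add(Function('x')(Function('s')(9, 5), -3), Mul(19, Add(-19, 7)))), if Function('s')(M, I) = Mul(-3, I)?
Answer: -1230336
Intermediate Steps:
Function('h')(J) = 0 (Function('h')(J) = Mul(Rational(1, 3), 0) = 0)
Function('Q')(z, P) = 13 (Function('Q')(z, P) = Add(-3, Pow(Add(4, 0), 2)) = Add(-3, Pow(4, 2)) = Add(-3, 16) = 13)
Function('x')(S, w) = Mul(13, w)
Mul(Add(4997, -389), Add(Function('x')(Function('s')(9, 5), -3), Mul(19, Add(-19, 7)))) = Mul(Add(4997, -389), Add(Mul(13, -3), Mul(19, Add(-19, 7)))) = Mul(4608, Add(-39, Mul(19, -12))) = Mul(4608, Add(-39, -228)) = Mul(4608, -267) = -1230336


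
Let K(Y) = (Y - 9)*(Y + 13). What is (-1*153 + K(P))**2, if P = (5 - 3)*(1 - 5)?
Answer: 56644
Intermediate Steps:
P = -8 (P = 2*(-4) = -8)
K(Y) = (-9 + Y)*(13 + Y)
(-1*153 + K(P))**2 = (-1*153 + (-117 + (-8)**2 + 4*(-8)))**2 = (-153 + (-117 + 64 - 32))**2 = (-153 - 85)**2 = (-238)**2 = 56644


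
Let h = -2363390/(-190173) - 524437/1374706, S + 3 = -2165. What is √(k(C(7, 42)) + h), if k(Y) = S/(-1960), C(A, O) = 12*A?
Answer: √1101164586816772678165302570/9150118744830 ≈ 3.6266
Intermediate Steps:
S = -2168 (S = -3 - 2165 = -2168)
k(Y) = 271/245 (k(Y) = -2168/(-1960) = -2168*(-1/1960) = 271/245)
h = 3149232655739/261431964138 (h = -2363390*(-1/190173) - 524437*1/1374706 = 2363390/190173 - 524437/1374706 = 3149232655739/261431964138 ≈ 12.046)
√(k(C(7, 42)) + h) = √(271/245 + 3149232655739/261431964138) = √(842410062937453/64050831213810) = √1101164586816772678165302570/9150118744830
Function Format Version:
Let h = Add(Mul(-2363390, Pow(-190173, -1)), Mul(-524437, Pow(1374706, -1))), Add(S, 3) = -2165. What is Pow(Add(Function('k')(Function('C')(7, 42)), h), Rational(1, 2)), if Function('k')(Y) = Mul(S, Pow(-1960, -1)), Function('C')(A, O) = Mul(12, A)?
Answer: Mul(Rational(1, 9150118744830), Pow(1101164586816772678165302570, Rational(1, 2))) ≈ 3.6266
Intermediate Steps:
S = -2168 (S = Add(-3, -2165) = -2168)
Function('k')(Y) = Rational(271, 245) (Function('k')(Y) = Mul(-2168, Pow(-1960, -1)) = Mul(-2168, Rational(-1, 1960)) = Rational(271, 245))
h = Rational(3149232655739, 261431964138) (h = Add(Mul(-2363390, Rational(-1, 190173)), Mul(-524437, Rational(1, 1374706))) = Add(Rational(2363390, 190173), Rational(-524437, 1374706)) = Rational(3149232655739, 261431964138) ≈ 12.046)
Pow(Add(Function('k')(Function('C')(7, 42)), h), Rational(1, 2)) = Pow(Add(Rational(271, 245), Rational(3149232655739, 261431964138)), Rational(1, 2)) = Pow(Rational(842410062937453, 64050831213810), Rational(1, 2)) = Mul(Rational(1, 9150118744830), Pow(1101164586816772678165302570, Rational(1, 2)))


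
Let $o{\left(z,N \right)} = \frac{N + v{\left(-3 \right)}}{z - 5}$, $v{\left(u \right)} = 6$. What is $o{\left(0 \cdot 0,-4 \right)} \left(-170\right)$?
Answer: $68$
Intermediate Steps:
$o{\left(z,N \right)} = \frac{6 + N}{-5 + z}$ ($o{\left(z,N \right)} = \frac{N + 6}{z - 5} = \frac{6 + N}{-5 + z}$)
$o{\left(0 \cdot 0,-4 \right)} \left(-170\right) = \frac{6 - 4}{-5 + 0 \cdot 0} \left(-170\right) = \frac{1}{-5 + 0} \cdot 2 \left(-170\right) = \frac{1}{-5} \cdot 2 \left(-170\right) = \left(- \frac{1}{5}\right) 2 \left(-170\right) = \left(- \frac{2}{5}\right) \left(-170\right) = 68$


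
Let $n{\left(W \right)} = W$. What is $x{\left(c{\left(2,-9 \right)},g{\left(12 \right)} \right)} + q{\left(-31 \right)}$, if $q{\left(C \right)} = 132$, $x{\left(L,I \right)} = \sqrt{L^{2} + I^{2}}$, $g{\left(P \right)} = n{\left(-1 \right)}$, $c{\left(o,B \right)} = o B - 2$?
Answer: $132 + \sqrt{401} \approx 152.02$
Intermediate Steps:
$c{\left(o,B \right)} = -2 + B o$ ($c{\left(o,B \right)} = B o - 2 = -2 + B o$)
$g{\left(P \right)} = -1$
$x{\left(L,I \right)} = \sqrt{I^{2} + L^{2}}$
$x{\left(c{\left(2,-9 \right)},g{\left(12 \right)} \right)} + q{\left(-31 \right)} = \sqrt{\left(-1\right)^{2} + \left(-2 - 18\right)^{2}} + 132 = \sqrt{1 + \left(-2 - 18\right)^{2}} + 132 = \sqrt{1 + \left(-20\right)^{2}} + 132 = \sqrt{1 + 400} + 132 = \sqrt{401} + 132 = 132 + \sqrt{401}$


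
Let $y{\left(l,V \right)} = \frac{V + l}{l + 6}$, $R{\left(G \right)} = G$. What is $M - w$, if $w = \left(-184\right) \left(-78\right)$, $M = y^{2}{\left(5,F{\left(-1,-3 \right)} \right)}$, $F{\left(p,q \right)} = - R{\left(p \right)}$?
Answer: $- \frac{1736556}{121} \approx -14352.0$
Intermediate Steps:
$F{\left(p,q \right)} = - p$
$y{\left(l,V \right)} = \frac{V + l}{6 + l}$
$M = \frac{36}{121}$ ($M = \left(\frac{\left(-1\right) \left(-1\right) + 5}{6 + 5}\right)^{2} = \left(\frac{1 + 5}{11}\right)^{2} = \left(\frac{1}{11} \cdot 6\right)^{2} = \left(\frac{6}{11}\right)^{2} = \frac{36}{121} \approx 0.29752$)
$w = 14352$
$M - w = \frac{36}{121} - 14352 = - \frac{1736556}{121}$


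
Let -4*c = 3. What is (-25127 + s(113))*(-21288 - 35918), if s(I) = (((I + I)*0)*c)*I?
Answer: 1437415162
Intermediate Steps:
c = -3/4 (c = -1/4*3 = -3/4 ≈ -0.75000)
s(I) = 0 (s(I) = (((I + I)*0)*(-3/4))*I = (((2*I)*0)*(-3/4))*I = (0*(-3/4))*I = 0*I = 0)
(-25127 + s(113))*(-21288 - 35918) = (-25127 + 0)*(-21288 - 35918) = -25127*(-57206) = 1437415162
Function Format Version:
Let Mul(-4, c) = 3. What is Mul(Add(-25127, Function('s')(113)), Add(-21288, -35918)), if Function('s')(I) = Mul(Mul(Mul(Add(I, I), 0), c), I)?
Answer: 1437415162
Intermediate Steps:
c = Rational(-3, 4) (c = Mul(Rational(-1, 4), 3) = Rational(-3, 4) ≈ -0.75000)
Function('s')(I) = 0 (Function('s')(I) = Mul(Mul(Mul(Add(I, I), 0), Rational(-3, 4)), I) = Mul(Mul(Mul(Mul(2, I), 0), Rational(-3, 4)), I) = Mul(Mul(0, Rational(-3, 4)), I) = Mul(0, I) = 0)
Mul(Add(-25127, Function('s')(113)), Add(-21288, -35918)) = Mul(Add(-25127, 0), Add(-21288, -35918)) = Mul(-25127, -57206) = 1437415162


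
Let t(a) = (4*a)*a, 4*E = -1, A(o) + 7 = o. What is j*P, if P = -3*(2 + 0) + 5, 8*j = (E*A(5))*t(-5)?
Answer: -25/4 ≈ -6.2500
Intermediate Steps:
A(o) = -7 + o
E = -¼ (E = (¼)*(-1) = -¼ ≈ -0.25000)
t(a) = 4*a²
j = 25/4 (j = ((-(-7 + 5)/4)*(4*(-5)²))/8 = ((-¼*(-2))*(4*25))/8 = ((½)*100)/8 = (⅛)*50 = 25/4 ≈ 6.2500)
P = -1 (P = -3*2 + 5 = -6 + 5 = -1)
j*P = (25/4)*(-1) = -25/4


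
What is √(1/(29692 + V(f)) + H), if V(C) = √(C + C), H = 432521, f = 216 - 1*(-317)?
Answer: √(12842413533 + 432521*√1066)/√(29692 + √1066) ≈ 657.66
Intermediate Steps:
f = 533 (f = 216 + 317 = 533)
V(C) = √2*√C (V(C) = √(2*C) = √2*√C)
√(1/(29692 + V(f)) + H) = √(1/(29692 + √2*√533) + 432521) = √(1/(29692 + √1066) + 432521) = √(432521 + 1/(29692 + √1066))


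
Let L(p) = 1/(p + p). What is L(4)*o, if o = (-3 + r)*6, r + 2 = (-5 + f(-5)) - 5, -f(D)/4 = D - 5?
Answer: 75/4 ≈ 18.750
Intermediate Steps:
f(D) = 20 - 4*D (f(D) = -4*(D - 5) = -4*(-5 + D) = 20 - 4*D)
r = 28 (r = -2 + ((-5 + (20 - 4*(-5))) - 5) = -2 + ((-5 + (20 + 20)) - 5) = -2 + ((-5 + 40) - 5) = -2 + (35 - 5) = -2 + 30 = 28)
L(p) = 1/(2*p)
o = 150 (o = (-3 + 28)*6 = 25*6 = 150)
L(4)*o = ((½)/4)*150 = ((½)*(¼))*150 = (⅛)*150 = 75/4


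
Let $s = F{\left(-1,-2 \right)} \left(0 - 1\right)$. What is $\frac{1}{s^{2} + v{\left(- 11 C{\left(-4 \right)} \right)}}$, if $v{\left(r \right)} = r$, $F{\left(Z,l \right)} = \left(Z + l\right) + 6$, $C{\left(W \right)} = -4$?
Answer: $\frac{1}{53} \approx 0.018868$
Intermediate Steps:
$F{\left(Z,l \right)} = 6 + Z + l$
$s = -3$ ($s = \left(6 - 1 - 2\right) \left(0 - 1\right) = 3 \left(-1\right) = -3$)
$\frac{1}{s^{2} + v{\left(- 11 C{\left(-4 \right)} \right)}} = \frac{1}{\left(-3\right)^{2} - -44} = \frac{1}{9 + 44} = \frac{1}{53}$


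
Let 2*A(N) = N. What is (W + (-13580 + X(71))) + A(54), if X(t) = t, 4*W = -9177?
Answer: -63105/4 ≈ -15776.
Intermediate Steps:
W = -9177/4 (W = (¼)*(-9177) = -9177/4 ≈ -2294.3)
A(N) = N/2
(W + (-13580 + X(71))) + A(54) = (-9177/4 + (-13580 + 71)) + (½)*54 = (-9177/4 - 13509) + 27 = -63213/4 + 27 = -63105/4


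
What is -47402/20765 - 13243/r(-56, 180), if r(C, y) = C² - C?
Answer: -22436741/3488520 ≈ -6.4316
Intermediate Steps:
-47402/20765 - 13243/r(-56, 180) = -47402/20765 - 13243*(-1/(56*(-1 - 56))) = -47402*1/20765 - 13243/((-56*(-57))) = -47402/20765 - 13243/3192 = -47402/20765 - 13243*1/3192 = -47402/20765 - 697/168 = -22436741/3488520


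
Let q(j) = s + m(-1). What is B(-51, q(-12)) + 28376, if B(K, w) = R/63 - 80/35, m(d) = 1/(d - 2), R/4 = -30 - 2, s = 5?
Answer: 1787416/63 ≈ 28372.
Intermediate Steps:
R = -128 (R = 4*(-30 - 2) = 4*(-32) = -128)
m(d) = 1/(-2 + d)
q(j) = 14/3 (q(j) = 5 + 1/(-2 - 1) = 5 + 1/(-3) = 5 - 1/3 = 14/3)
B(K, w) = -272/63 (B(K, w) = -128/63 - 80/35 = -128*1/63 - 80*1/35 = -128/63 - 16/7 = -272/63)
B(-51, q(-12)) + 28376 = -272/63 + 28376 = 1787416/63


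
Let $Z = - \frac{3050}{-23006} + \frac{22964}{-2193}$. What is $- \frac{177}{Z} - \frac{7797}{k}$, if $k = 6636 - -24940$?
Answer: $\frac{138953804688309}{8235354463592} \approx 16.873$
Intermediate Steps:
$Z = - \frac{260810567}{25226079}$ ($Z = \left(-3050\right) \left(- \frac{1}{23006}\right) + 22964 \left(- \frac{1}{2193}\right) = \frac{1525}{11503} - \frac{22964}{2193} = - \frac{260810567}{25226079} \approx -10.339$)
$k = 31576$ ($k = 6636 + 24940 = 31576$)
$- \frac{177}{Z} - \frac{7797}{k} = - \frac{177}{- \frac{260810567}{25226079}} - \frac{7797}{31576} = \left(-177\right) \left(- \frac{25226079}{260810567}\right) - \frac{7797}{31576} = \frac{4465015983}{260810567} - \frac{7797}{31576} = \frac{138953804688309}{8235354463592}$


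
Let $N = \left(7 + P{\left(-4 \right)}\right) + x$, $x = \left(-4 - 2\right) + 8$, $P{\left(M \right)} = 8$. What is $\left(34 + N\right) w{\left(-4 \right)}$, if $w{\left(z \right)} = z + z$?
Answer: $-408$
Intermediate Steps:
$w{\left(z \right)} = 2 z$
$x = 2$ ($x = \left(-4 - 2\right) + 8 = -6 + 8 = 2$)
$N = 17$ ($N = \left(7 + 8\right) + 2 = 15 + 2 = 17$)
$\left(34 + N\right) w{\left(-4 \right)} = \left(34 + 17\right) 2 \left(-4\right) = 51 \left(-8\right) = -408$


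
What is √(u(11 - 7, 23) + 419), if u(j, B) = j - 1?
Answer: √422 ≈ 20.543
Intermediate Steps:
u(j, B) = -1 + j
√(u(11 - 7, 23) + 419) = √((-1 + (11 - 7)) + 419) = √((-1 + 4) + 419) = √(3 + 419) = √422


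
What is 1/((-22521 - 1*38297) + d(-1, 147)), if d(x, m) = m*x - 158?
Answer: -1/61123 ≈ -1.6360e-5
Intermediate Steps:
d(x, m) = -158 + m*x
1/((-22521 - 1*38297) + d(-1, 147)) = 1/((-22521 - 1*38297) + (-158 + 147*(-1))) = 1/((-22521 - 38297) + (-158 - 147)) = 1/(-60818 - 305) = 1/(-61123) = -1/61123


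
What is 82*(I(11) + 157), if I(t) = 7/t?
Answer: 142188/11 ≈ 12926.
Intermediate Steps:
82*(I(11) + 157) = 82*(7/11 + 157) = 82*(1734/11) = 142188/11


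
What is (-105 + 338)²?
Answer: 54289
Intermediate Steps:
(-105 + 338)² = 233² = 54289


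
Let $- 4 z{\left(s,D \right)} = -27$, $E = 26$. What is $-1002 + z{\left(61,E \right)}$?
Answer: $- \frac{3981}{4} \approx -995.25$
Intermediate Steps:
$z{\left(s,D \right)} = \frac{27}{4}$ ($z{\left(s,D \right)} = \left(- \frac{1}{4}\right) \left(-27\right) = \frac{27}{4}$)
$-1002 + z{\left(61,E \right)} = -1002 + \frac{27}{4} = - \frac{3981}{4}$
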